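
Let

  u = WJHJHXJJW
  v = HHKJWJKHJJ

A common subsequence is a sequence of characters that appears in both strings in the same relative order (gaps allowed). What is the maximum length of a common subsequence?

Pick W at u[1]=v[5], J at u[2]=v[6], H at u[5]=v[8], J at u[7]=v[9], J at u[8]=v[10]; all 5 characters appear in both, in order, and the DP table's final entry dp[9][10] is also 5, so no common subsequence is longer.

5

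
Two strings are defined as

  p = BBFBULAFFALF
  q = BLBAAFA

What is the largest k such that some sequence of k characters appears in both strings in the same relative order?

Taking B at p[1]=q[1], then B at p[2]=q[3], then A at p[7]=q[5], then F at p[9]=q[6], then A at p[10]=q[7] gives a common subsequence of length 5, and the DP table's final entry dp[12][7] is also 5, so no common subsequence is longer.

5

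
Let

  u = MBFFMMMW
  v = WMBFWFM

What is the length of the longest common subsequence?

5

Pick M at u[1]=v[2], B at u[2]=v[3], F at u[3]=v[4], F at u[4]=v[6], M at u[7]=v[7]; all 5 characters appear in both, in order. The LCS DP gives dp[8][7] = 5, so this is optimal.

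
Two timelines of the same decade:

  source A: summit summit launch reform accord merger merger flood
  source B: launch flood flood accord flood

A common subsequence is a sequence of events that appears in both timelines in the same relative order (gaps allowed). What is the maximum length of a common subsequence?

3

One common subsequence of length 3: launch [3,1], then accord [5,4], then flood [8,5]. dp[8][5] = 3 confirms this is the maximum.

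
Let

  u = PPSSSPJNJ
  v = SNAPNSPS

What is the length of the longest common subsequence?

Let dp[i][j] be the LCS length of the first i characters of u and the first j characters of v. dp[i][j] = dp[i-1][j-1]+1 when the i-th and j-th characters match, else max(dp[i-1][j], dp[i][j-1]).
    ·  S  N  A  P  N  S  P  S
 ·  0  0  0  0  0  0  0  0  0
 P  0  0  0  0  1  1  1  1  1
 P  0  0  0  0  1  1  1  2  2
 S  0  1  1  1  1  1  2  2  3
 S  0  1  1  1  1  1  2  2  3
 S  0  1  1  1  1  1  2  2  3
 P  0  1  1  1  2  2  2  3  3
 J  0  1  1  1  2  2  2  3  3
 N  0  1  2  2  2  3  3  3  3
 J  0  1  2  2  2  3  3  3  3
dp[9][8] = 3. One LCS (by backtracking along matches): PPS.

3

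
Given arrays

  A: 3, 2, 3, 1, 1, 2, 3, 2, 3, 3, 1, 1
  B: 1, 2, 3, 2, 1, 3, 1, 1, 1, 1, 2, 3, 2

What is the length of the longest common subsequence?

8

One common subsequence of length 8: 3 at A[1]=B[3] → 2 at A[2]=B[4] → 3 at A[3]=B[6] → 1 at A[4]=B[9] → 1 at A[5]=B[10] → 2 at A[6]=B[11] → 3 at A[7]=B[12] → 2 at A[8]=B[13]. The LCS DP gives dp[12][13] = 8, so this is optimal.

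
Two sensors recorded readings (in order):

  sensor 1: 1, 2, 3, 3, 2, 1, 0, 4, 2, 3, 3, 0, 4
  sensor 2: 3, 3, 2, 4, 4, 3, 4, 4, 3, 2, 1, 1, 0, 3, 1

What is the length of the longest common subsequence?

Pick 2 [2,3]; then 3 [3,6]; then 3 [4,9]; then 2 [5,10]; then 1 [6,12]; then 0 [7,13]; then 3 [10,14]; all 7 values appear in both, in order. Since dp[13][15] = 7, nothing longer is possible.

7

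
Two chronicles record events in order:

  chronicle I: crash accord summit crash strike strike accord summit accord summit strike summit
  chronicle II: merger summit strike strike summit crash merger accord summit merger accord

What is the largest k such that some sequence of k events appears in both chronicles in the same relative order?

6

One common subsequence of length 6: summit (chronicle I #3, chronicle II #2), then strike (chronicle I #5, chronicle II #3), then strike (chronicle I #6, chronicle II #4), then accord (chronicle I #7, chronicle II #8), then summit (chronicle I #8, chronicle II #9), then accord (chronicle I #9, chronicle II #11). The LCS DP gives dp[12][11] = 6, so this is optimal.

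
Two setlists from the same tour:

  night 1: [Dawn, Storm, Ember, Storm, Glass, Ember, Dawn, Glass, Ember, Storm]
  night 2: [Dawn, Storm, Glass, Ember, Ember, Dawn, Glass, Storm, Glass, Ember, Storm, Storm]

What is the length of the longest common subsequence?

Taking Dawn at night 1[1]=night 2[1], then Storm at night 1[2]=night 2[2], then Ember at night 1[3]=night 2[4], then Ember at night 1[6]=night 2[5], then Dawn at night 1[7]=night 2[6], then Glass at night 1[8]=night 2[9], then Ember at night 1[9]=night 2[10], then Storm at night 1[10]=night 2[12] gives a common subsequence of length 8. Since dp[10][12] = 8, nothing longer is possible.

8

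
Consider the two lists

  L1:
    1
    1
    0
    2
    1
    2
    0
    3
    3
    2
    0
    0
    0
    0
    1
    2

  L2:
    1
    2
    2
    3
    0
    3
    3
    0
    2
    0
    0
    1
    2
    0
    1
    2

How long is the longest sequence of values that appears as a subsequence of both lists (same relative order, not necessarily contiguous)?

12

Pick 1 (L1 #2, L2 #1), then 2 (L1 #4, L2 #2), then 2 (L1 #6, L2 #3), then 0 (L1 #7, L2 #5), then 3 (L1 #8, L2 #6), then 3 (L1 #9, L2 #7), then 2 (L1 #10, L2 #9), then 0 (L1 #11, L2 #10), then 0 (L1 #12, L2 #11), then 0 (L1 #14, L2 #14), then 1 (L1 #15, L2 #15), then 2 (L1 #16, L2 #16); all 12 values appear in both, in order. dp[16][16] = 12 confirms this is the maximum.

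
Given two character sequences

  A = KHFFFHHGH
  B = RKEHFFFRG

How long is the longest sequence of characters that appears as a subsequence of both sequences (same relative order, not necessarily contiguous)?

6

Pick K at A[1]=B[2] → H at A[2]=B[4] → F at A[3]=B[5] → F at A[4]=B[6] → F at A[5]=B[7] → G at A[8]=B[9]; all 6 characters appear in both, in order. Since dp[9][9] = 6, nothing longer is possible.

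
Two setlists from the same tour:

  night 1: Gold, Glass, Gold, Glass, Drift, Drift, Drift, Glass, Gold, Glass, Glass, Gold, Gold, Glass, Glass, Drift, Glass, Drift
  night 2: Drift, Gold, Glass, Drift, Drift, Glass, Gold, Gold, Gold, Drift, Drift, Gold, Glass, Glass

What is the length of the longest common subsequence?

One common subsequence of length 10: Gold at night 1[3]=night 2[2] → Glass at night 1[4]=night 2[3] → Drift at night 1[6]=night 2[4] → Drift at night 1[7]=night 2[5] → Glass at night 1[8]=night 2[6] → Gold at night 1[9]=night 2[8] → Gold at night 1[12]=night 2[9] → Gold at night 1[13]=night 2[12] → Glass at night 1[15]=night 2[13] → Glass at night 1[17]=night 2[14]. dp[18][14] = 10 confirms this is the maximum.

10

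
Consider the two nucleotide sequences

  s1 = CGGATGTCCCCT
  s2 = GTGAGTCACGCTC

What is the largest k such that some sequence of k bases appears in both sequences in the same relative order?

9

Pick G (s1 #2, s2 #1), then G (s1 #3, s2 #3), then A (s1 #4, s2 #4), then G (s1 #6, s2 #5), then T (s1 #7, s2 #6), then C (s1 #8, s2 #7), then C (s1 #9, s2 #9), then C (s1 #10, s2 #11), then C (s1 #11, s2 #13); all 9 bases appear in both, in order. The LCS DP gives dp[12][13] = 9, so this is optimal.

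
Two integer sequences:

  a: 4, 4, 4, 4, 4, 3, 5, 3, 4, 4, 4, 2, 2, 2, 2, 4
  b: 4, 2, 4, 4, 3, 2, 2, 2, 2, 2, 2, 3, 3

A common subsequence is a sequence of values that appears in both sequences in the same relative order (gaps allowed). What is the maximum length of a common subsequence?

8

One common subsequence of length 8: 4 [1,1] → 4 [4,3] → 4 [5,4] → 3 [6,5] → 2 [12,8] → 2 [13,9] → 2 [14,10] → 2 [15,11]. Since dp[16][13] = 8, nothing longer is possible.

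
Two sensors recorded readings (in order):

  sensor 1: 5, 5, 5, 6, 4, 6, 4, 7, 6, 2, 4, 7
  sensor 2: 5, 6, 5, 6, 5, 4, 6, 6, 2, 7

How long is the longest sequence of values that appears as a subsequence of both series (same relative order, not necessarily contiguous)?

Match 5 [1,1]; then 5 [2,3]; then 5 [3,5]; then 4 [5,6]; then 6 [6,7]; then 6 [9,8]; then 2 [10,9]; then 7 [12,10] — 8 values in the same relative order in both. Since dp[12][10] = 8, nothing longer is possible.

8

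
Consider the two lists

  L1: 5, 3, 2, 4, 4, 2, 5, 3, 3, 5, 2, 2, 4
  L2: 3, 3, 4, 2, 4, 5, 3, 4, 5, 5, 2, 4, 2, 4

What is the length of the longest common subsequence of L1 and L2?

9

Taking 3 at L1[2]=L2[2], 2 at L1[3]=L2[4], 4 at L1[4]=L2[5], 4 at L1[5]=L2[8], 5 at L1[7]=L2[9], 5 at L1[10]=L2[10], 2 at L1[11]=L2[11], 2 at L1[12]=L2[13], 4 at L1[13]=L2[14] gives a common subsequence of length 9, and the DP table's final entry dp[13][14] is also 9, so no common subsequence is longer.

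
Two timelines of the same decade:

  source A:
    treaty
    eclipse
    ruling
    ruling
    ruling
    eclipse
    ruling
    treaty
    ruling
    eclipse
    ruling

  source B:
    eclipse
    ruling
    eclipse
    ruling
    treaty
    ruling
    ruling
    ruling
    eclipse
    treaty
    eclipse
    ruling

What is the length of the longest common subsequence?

Match treaty (source A #1, source B #5), then ruling (source A #3, source B #6), then ruling (source A #4, source B #7), then ruling (source A #5, source B #8), then eclipse (source A #6, source B #9), then treaty (source A #8, source B #10), then eclipse (source A #10, source B #11), then ruling (source A #11, source B #12) — 8 events in the same relative order in both, and the DP table's final entry dp[11][12] is also 8, so no common subsequence is longer.

8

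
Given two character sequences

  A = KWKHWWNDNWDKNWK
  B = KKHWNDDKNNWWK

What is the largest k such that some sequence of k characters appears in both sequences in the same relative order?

Taking K (A #1, B #1) → K (A #3, B #2) → H (A #4, B #3) → W (A #6, B #4) → N (A #7, B #5) → D (A #8, B #6) → D (A #11, B #7) → K (A #12, B #8) → N (A #13, B #10) → W (A #14, B #12) → K (A #15, B #13) gives a common subsequence of length 11. The LCS DP gives dp[15][13] = 11, so this is optimal.

11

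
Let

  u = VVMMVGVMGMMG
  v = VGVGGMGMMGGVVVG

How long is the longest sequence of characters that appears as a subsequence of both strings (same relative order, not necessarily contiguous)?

One common subsequence of length 8: V [1,1], V [2,3], G [6,5], M [8,6], G [9,7], M [10,8], M [11,9], G [12,15]. dp[12][15] = 8 confirms this is the maximum.

8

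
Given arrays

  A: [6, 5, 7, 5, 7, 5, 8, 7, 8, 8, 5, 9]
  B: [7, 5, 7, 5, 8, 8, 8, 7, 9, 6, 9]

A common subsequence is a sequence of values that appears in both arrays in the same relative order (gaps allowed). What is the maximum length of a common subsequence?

8

Pick 7 [3,1], 5 [4,2], 7 [5,3], 5 [6,4], 8 [7,5], 8 [9,6], 8 [10,7], 9 [12,11]; all 8 values appear in both, in order, and the DP table's final entry dp[12][11] is also 8, so no common subsequence is longer.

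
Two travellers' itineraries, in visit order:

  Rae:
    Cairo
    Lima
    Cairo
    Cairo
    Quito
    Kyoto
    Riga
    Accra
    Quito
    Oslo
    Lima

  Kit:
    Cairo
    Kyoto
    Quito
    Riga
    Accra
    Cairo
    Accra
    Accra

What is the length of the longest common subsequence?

4

Taking Cairo (Rae #1, Kit #1), Quito (Rae #5, Kit #3), Riga (Rae #7, Kit #4), Accra (Rae #8, Kit #8) gives a common subsequence of length 4. dp[11][8] = 4 confirms this is the maximum.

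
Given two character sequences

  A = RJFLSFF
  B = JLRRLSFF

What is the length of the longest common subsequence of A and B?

Pick R [1,4], then L [4,5], then S [5,6], then F [6,7], then F [7,8]; all 5 characters appear in both, in order. Since dp[7][8] = 5, nothing longer is possible.

5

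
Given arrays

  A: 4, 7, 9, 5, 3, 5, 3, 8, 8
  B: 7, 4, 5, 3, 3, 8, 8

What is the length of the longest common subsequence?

Taking 4 (A #1, B #2), 5 (A #4, B #3), 3 (A #5, B #4), 3 (A #7, B #5), 8 (A #8, B #6), 8 (A #9, B #7) gives a common subsequence of length 6. The LCS DP gives dp[9][7] = 6, so this is optimal.

6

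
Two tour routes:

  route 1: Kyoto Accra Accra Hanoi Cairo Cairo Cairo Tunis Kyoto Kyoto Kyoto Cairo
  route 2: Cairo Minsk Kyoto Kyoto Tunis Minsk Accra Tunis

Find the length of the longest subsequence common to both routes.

3

Pick Kyoto (route 1 #1, route 2 #4), then Accra (route 1 #3, route 2 #7), then Tunis (route 1 #8, route 2 #8); all 3 stops appear in both, in order, and the DP table's final entry dp[12][8] is also 3, so no common subsequence is longer.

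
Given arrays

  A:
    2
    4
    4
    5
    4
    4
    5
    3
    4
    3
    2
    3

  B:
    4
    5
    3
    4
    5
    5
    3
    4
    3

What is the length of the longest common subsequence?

Let dp[i][j] be the LCS length of the first i values of A and the first j values of B. dp[i][j] = dp[i-1][j-1]+1 when the i-th and j-th values match, else max(dp[i-1][j], dp[i][j-1]).
    ·  4  5  3  4  5  5  3  4  3
 ·  0  0  0  0  0  0  0  0  0  0
 2  0  0  0  0  0  0  0  0  0  0
 4  0  1  1  1  1  1  1  1  1  1
 4  0  1  1  1  2  2  2  2  2  2
 5  0  1  2  2  2  3  3  3  3  3
 4  0  1  2  2  3  3  3  3  4  4
 4  0  1  2  2  3  3  3  3  4  4
 5  0  1  2  2  3  4  4  4  4  4
 3  0  1  2  3  3  4  4  5  5  5
 4  0  1  2  3  4  4  4  5  6  6
 3  0  1  2  3  4  4  4  5  6  7
 2  0  1  2  3  4  4  4  5  6  7
 3  0  1  2  3  4  4  4  5  6  7
dp[12][9] = 7. One LCS (by backtracking along matches): 4, 4, 5, 5, 3, 4, 3.

7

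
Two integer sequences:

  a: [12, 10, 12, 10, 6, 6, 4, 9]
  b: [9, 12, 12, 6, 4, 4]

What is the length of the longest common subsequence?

4

Pick 12 (a #1, b #2), 12 (a #3, b #3), 6 (a #5, b #4), 4 (a #7, b #6); all 4 values appear in both, in order. Since dp[8][6] = 4, nothing longer is possible.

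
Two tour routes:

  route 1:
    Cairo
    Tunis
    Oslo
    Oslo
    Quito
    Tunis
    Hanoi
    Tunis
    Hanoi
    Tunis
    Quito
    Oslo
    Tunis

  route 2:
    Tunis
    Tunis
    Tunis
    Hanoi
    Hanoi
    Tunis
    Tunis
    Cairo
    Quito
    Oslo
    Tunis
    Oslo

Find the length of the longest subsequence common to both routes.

8

One common subsequence of length 8: Tunis at route 1[2]=route 2[2], then Tunis at route 1[6]=route 2[3], then Hanoi at route 1[7]=route 2[5], then Tunis at route 1[8]=route 2[6], then Tunis at route 1[10]=route 2[7], then Quito at route 1[11]=route 2[9], then Oslo at route 1[12]=route 2[10], then Tunis at route 1[13]=route 2[11]. dp[13][12] = 8 confirms this is the maximum.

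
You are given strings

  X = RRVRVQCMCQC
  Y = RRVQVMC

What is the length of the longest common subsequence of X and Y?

Pick R at X[1]=Y[1]; then R at X[2]=Y[2]; then V at X[3]=Y[3]; then V at X[5]=Y[5]; then M at X[8]=Y[6]; then C at X[11]=Y[7]; all 6 characters appear in both, in order, and the DP table's final entry dp[11][7] is also 6, so no common subsequence is longer.

6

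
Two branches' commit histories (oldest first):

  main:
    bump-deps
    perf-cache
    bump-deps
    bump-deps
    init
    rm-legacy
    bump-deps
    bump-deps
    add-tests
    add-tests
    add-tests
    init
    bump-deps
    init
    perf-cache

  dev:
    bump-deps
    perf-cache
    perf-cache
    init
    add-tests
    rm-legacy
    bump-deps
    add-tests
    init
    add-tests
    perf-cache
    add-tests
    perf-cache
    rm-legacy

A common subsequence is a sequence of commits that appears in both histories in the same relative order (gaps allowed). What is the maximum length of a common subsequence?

Taking bump-deps at main[1]=dev[1]; then perf-cache at main[2]=dev[3]; then init at main[5]=dev[4]; then rm-legacy at main[6]=dev[6]; then bump-deps at main[8]=dev[7]; then add-tests at main[9]=dev[8]; then add-tests at main[10]=dev[10]; then add-tests at main[11]=dev[12]; then perf-cache at main[15]=dev[13] gives a common subsequence of length 9. The LCS DP gives dp[15][14] = 9, so this is optimal.

9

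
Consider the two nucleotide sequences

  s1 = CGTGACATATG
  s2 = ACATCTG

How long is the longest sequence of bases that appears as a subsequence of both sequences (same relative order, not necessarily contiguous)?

6

Let dp[i][j] be the LCS length of the first i bases of s1 and the first j bases of s2. dp[i][j] = dp[i-1][j-1]+1 when the i-th and j-th bases match, else max(dp[i-1][j], dp[i][j-1]).
    ·  A  C  A  T  C  T  G
 ·  0  0  0  0  0  0  0  0
 C  0  0  1  1  1  1  1  1
 G  0  0  1  1  1  1  1  2
 T  0  0  1  1  2  2  2  2
 G  0  0  1  1  2  2  2  3
 A  0  1  1  2  2  2  2  3
 C  0  1  2  2  2  3  3  3
 A  0  1  2  3  3  3  3  3
 T  0  1  2  3  4  4  4  4
 A  0  1  2  3  4  4  4  4
 T  0  1  2  3  4  4  5  5
 G  0  1  2  3  4  4  5  6
dp[11][7] = 6. One LCS (by backtracking along matches): ACATTG.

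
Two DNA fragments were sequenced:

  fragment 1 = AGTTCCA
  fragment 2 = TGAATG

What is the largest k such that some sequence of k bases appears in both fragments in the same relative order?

2

One common subsequence of length 2: A (fragment 1 #1, fragment 2 #4), G (fragment 1 #2, fragment 2 #6). Since dp[7][6] = 2, nothing longer is possible.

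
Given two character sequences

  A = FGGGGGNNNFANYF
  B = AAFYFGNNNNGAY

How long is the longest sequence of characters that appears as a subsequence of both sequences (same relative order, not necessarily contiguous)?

One common subsequence of length 7: F [1,5] → G [2,6] → N [7,8] → N [8,9] → N [9,10] → A [11,12] → Y [13,13]. dp[14][13] = 7 confirms this is the maximum.

7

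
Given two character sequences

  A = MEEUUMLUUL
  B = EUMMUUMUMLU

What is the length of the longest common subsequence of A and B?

Taking M [1,4], U [4,6], U [5,8], M [6,9], L [7,10], U [9,11] gives a common subsequence of length 6. Since dp[10][11] = 6, nothing longer is possible.

6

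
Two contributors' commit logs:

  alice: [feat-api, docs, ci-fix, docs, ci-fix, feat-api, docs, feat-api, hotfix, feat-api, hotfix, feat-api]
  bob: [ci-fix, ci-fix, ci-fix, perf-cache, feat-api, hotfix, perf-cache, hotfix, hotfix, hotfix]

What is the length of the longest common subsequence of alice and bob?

5

Match ci-fix [3,2] → ci-fix [5,3] → feat-api [6,5] → hotfix [9,9] → hotfix [11,10] — 5 commits in the same relative order in both. dp[12][10] = 5 confirms this is the maximum.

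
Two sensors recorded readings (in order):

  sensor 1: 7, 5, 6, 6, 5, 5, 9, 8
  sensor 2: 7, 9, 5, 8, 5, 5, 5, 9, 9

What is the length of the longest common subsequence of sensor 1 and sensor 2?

Taking 7 at sensor 1[1]=sensor 2[1], then 5 at sensor 1[2]=sensor 2[5], then 5 at sensor 1[5]=sensor 2[6], then 5 at sensor 1[6]=sensor 2[7], then 9 at sensor 1[7]=sensor 2[9] gives a common subsequence of length 5. The LCS DP gives dp[8][9] = 5, so this is optimal.

5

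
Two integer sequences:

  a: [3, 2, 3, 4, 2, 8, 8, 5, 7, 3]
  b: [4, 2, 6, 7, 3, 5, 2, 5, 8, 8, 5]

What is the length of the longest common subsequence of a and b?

6

One common subsequence of length 6: 2 [2,2], then 3 [3,5], then 2 [5,7], then 8 [6,9], then 8 [7,10], then 5 [8,11]. dp[10][11] = 6 confirms this is the maximum.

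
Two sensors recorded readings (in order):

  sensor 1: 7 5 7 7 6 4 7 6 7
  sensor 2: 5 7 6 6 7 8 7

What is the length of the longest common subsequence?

Let dp[i][j] be the LCS length of the first i values of sensor 1 and the first j values of sensor 2. dp[i][j] = dp[i-1][j-1]+1 when the i-th and j-th values match, else max(dp[i-1][j], dp[i][j-1]).
    ·  5  7  6  6  7  8  7
 ·  0  0  0  0  0  0  0  0
 7  0  0  1  1  1  1  1  1
 5  0  1  1  1  1  1  1  1
 7  0  1  2  2  2  2  2  2
 7  0  1  2  2  2  3  3  3
 6  0  1  2  3  3  3  3  3
 4  0  1  2  3  3  3  3  3
 7  0  1  2  3  3  4  4  4
 6  0  1  2  3  4  4  4  4
 7  0  1  2  3  4  5  5  5
dp[9][7] = 5. One LCS (by backtracking along matches): 5, 7, 6, 7, 7.

5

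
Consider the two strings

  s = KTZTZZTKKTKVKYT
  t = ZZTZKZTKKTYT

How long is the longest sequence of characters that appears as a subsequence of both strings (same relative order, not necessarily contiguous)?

10

One common subsequence of length 10: Z (s #3, t #2) → T (s #4, t #3) → Z (s #5, t #4) → Z (s #6, t #6) → T (s #7, t #7) → K (s #8, t #8) → K (s #9, t #9) → T (s #10, t #10) → Y (s #14, t #11) → T (s #15, t #12). dp[15][12] = 10 confirms this is the maximum.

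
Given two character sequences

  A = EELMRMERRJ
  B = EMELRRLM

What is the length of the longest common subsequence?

5

Let dp[i][j] be the LCS length of the first i characters of A and the first j characters of B. dp[i][j] = dp[i-1][j-1]+1 when the i-th and j-th characters match, else max(dp[i-1][j], dp[i][j-1]).
    ·  E  M  E  L  R  R  L  M
 ·  0  0  0  0  0  0  0  0  0
 E  0  1  1  1  1  1  1  1  1
 E  0  1  1  2  2  2  2  2  2
 L  0  1  1  2  3  3  3  3  3
 M  0  1  2  2  3  3  3  3  4
 R  0  1  2  2  3  4  4  4  4
 M  0  1  2  2  3  4  4  4  5
 E  0  1  2  3  3  4  4  4  5
 R  0  1  2  3  3  4  5  5  5
 R  0  1  2  3  3  4  5  5  5
 J  0  1  2  3  3  4  5  5  5
dp[10][8] = 5. One LCS (by backtracking along matches): EELRM.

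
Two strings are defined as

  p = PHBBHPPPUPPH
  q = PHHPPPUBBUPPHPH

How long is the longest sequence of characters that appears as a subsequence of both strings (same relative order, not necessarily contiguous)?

Pick P at p[1]=q[1], H at p[2]=q[2], H at p[5]=q[3], P at p[6]=q[4], P at p[7]=q[5], P at p[8]=q[6], U at p[9]=q[10], P at p[10]=q[12], P at p[11]=q[14], H at p[12]=q[15]; all 10 characters appear in both, in order. The LCS DP gives dp[12][15] = 10, so this is optimal.

10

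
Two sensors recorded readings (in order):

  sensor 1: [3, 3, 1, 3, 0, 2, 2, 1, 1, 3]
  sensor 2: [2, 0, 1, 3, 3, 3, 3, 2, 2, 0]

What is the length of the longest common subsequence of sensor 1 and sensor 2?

Let dp[i][j] be the LCS length of the first i values of sensor 1 and the first j values of sensor 2. dp[i][j] = dp[i-1][j-1]+1 when the i-th and j-th values match, else max(dp[i-1][j], dp[i][j-1]).
    ·  2  0  1  3  3  3  3  2  2  0
 ·  0  0  0  0  0  0  0  0  0  0  0
 3  0  0  0  0  1  1  1  1  1  1  1
 3  0  0  0  0  1  2  2  2  2  2  2
 1  0  0  0  1  1  2  2  2  2  2  2
 3  0  0  0  1  2  2  3  3  3  3  3
 0  0  0  1  1  2  2  3  3  3  3  4
 2  0  1  1  1  2  2  3  3  4  4  4
 2  0  1  1  1  2  2  3  3  4  5  5
 1  0  1  1  2  2  2  3  3  4  5  5
 1  0  1  1  2  2  2  3  3  4  5  5
 3  0  1  1  2  3  3  3  4  4  5  5
dp[10][10] = 5. One LCS (by backtracking along matches): 3, 3, 3, 2, 2.

5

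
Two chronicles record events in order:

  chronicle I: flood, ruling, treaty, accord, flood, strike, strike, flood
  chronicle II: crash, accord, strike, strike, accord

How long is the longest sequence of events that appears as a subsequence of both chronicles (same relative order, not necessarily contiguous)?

3

Taking accord [4,2], strike [6,3], strike [7,4] gives a common subsequence of length 3. Since dp[8][5] = 3, nothing longer is possible.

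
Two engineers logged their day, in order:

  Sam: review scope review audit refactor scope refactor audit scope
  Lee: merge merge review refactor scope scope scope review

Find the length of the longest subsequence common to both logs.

Taking review at Sam[1]=Lee[3], then scope at Sam[2]=Lee[5], then scope at Sam[6]=Lee[6], then scope at Sam[9]=Lee[7] gives a common subsequence of length 4. dp[9][8] = 4 confirms this is the maximum.

4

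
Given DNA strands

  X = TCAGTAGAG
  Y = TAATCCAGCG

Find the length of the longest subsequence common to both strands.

6

Let dp[i][j] be the LCS length of the first i bases of X and the first j bases of Y. dp[i][j] = dp[i-1][j-1]+1 when the i-th and j-th bases match, else max(dp[i-1][j], dp[i][j-1]).
    ·  T  A  A  T  C  C  A  G  C  G
 ·  0  0  0  0  0  0  0  0  0  0  0
 T  0  1  1  1  1  1  1  1  1  1  1
 C  0  1  1  1  1  2  2  2  2  2  2
 A  0  1  2  2  2  2  2  3  3  3  3
 G  0  1  2  2  2  2  2  3  4  4  4
 T  0  1  2  2  3  3  3  3  4  4  4
 A  0  1  2  3  3  3  3  4  4  4  4
 G  0  1  2  3  3  3  3  4  5  5  5
 A  0  1  2  3  3  3  3  4  5  5  5
 G  0  1  2  3  3  3  3  4  5  5  6
dp[9][10] = 6. One LCS (by backtracking along matches): TATAGG.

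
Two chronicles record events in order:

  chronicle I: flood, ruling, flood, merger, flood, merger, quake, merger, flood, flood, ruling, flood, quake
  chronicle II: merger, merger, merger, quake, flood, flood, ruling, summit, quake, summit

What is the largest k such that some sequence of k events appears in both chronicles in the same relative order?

7

Taking merger [4,2], then merger [6,3], then quake [7,4], then flood [9,5], then flood [10,6], then ruling [11,7], then quake [13,9] gives a common subsequence of length 7. Since dp[13][10] = 7, nothing longer is possible.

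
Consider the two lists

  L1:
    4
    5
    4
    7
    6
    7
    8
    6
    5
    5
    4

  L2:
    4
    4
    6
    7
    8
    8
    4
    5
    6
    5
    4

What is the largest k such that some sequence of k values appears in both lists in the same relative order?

One common subsequence of length 8: 4 at L1[1]=L2[1]; then 4 at L1[3]=L2[2]; then 6 at L1[5]=L2[3]; then 7 at L1[6]=L2[4]; then 8 at L1[7]=L2[6]; then 6 at L1[8]=L2[9]; then 5 at L1[10]=L2[10]; then 4 at L1[11]=L2[11]. The LCS DP gives dp[11][11] = 8, so this is optimal.

8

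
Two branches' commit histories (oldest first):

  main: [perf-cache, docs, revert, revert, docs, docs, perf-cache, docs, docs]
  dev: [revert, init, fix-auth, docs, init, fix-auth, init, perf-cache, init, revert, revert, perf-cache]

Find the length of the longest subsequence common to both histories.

Match perf-cache at main[1]=dev[8]; then revert at main[3]=dev[10]; then revert at main[4]=dev[11]; then perf-cache at main[7]=dev[12] — 4 commits in the same relative order in both, and the DP table's final entry dp[9][12] is also 4, so no common subsequence is longer.

4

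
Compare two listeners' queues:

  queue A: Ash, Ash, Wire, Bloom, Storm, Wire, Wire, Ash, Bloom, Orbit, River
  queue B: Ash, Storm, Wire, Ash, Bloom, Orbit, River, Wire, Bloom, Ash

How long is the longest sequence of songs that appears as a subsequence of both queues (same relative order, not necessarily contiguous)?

7

Match Ash at queue A[2]=queue B[1]; then Storm at queue A[5]=queue B[2]; then Wire at queue A[7]=queue B[3]; then Ash at queue A[8]=queue B[4]; then Bloom at queue A[9]=queue B[5]; then Orbit at queue A[10]=queue B[6]; then River at queue A[11]=queue B[7] — 7 songs in the same relative order in both, and the DP table's final entry dp[11][10] is also 7, so no common subsequence is longer.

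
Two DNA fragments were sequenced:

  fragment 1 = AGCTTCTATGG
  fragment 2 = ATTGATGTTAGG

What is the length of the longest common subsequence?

8

Pick A [1,1], G [2,4], T [4,6], T [5,8], T [7,9], A [8,10], G [10,11], G [11,12]; all 8 bases appear in both, in order. dp[11][12] = 8 confirms this is the maximum.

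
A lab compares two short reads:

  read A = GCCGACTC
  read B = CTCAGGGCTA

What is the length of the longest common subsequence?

One common subsequence of length 5: C (read A #2, read B #1) → C (read A #3, read B #3) → G (read A #4, read B #7) → C (read A #6, read B #8) → T (read A #7, read B #9), and the DP table's final entry dp[8][10] is also 5, so no common subsequence is longer.

5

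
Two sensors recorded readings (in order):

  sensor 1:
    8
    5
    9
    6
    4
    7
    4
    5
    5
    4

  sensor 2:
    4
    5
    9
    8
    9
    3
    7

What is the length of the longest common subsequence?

Let dp[i][j] be the LCS length of the first i values of sensor 1 and the first j values of sensor 2. dp[i][j] = dp[i-1][j-1]+1 when the i-th and j-th values match, else max(dp[i-1][j], dp[i][j-1]).
    ·  4  5  9  8  9  3  7
 ·  0  0  0  0  0  0  0  0
 8  0  0  0  0  1  1  1  1
 5  0  0  1  1  1  1  1  1
 9  0  0  1  2  2  2  2  2
 6  0  0  1  2  2  2  2  2
 4  0  1  1  2  2  2  2  2
 7  0  1  1  2  2  2  2  3
 4  0  1  1  2  2  2  2  3
 5  0  1  2  2  2  2  2  3
 5  0  1  2  2  2  2  2  3
 4  0  1  2  2  2  2  2  3
dp[10][7] = 3. One LCS (by backtracking along matches): 8, 9, 7.

3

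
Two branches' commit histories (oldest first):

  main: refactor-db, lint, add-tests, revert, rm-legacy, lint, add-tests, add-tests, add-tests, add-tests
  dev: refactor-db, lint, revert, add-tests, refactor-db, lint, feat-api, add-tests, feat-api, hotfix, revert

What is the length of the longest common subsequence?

5

Pick refactor-db (main #1, dev #1), lint (main #2, dev #2), add-tests (main #3, dev #4), lint (main #6, dev #6), add-tests (main #7, dev #8); all 5 commits appear in both, in order, and the DP table's final entry dp[10][11] is also 5, so no common subsequence is longer.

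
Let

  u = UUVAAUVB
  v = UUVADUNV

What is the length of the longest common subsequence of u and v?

Taking U at u[1]=v[1], U at u[2]=v[2], V at u[3]=v[3], A at u[4]=v[4], U at u[6]=v[6], V at u[7]=v[8] gives a common subsequence of length 6, and the DP table's final entry dp[8][8] is also 6, so no common subsequence is longer.

6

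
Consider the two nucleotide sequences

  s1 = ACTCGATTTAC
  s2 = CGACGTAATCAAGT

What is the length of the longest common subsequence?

Taking A [1,3] → C [2,4] → T [3,9] → C [4,10] → G [5,13] → T [9,14] gives a common subsequence of length 6. dp[11][14] = 6 confirms this is the maximum.

6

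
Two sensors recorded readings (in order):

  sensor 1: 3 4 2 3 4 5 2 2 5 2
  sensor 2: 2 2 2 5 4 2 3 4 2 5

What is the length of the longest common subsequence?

Let dp[i][j] be the LCS length of the first i values of sensor 1 and the first j values of sensor 2. dp[i][j] = dp[i-1][j-1]+1 when the i-th and j-th values match, else max(dp[i-1][j], dp[i][j-1]).
    ·  2  2  2  5  4  2  3  4  2  5
 ·  0  0  0  0  0  0  0  0  0  0  0
 3  0  0  0  0  0  0  0  1  1  1  1
 4  0  0  0  0  0  1  1  1  2  2  2
 2  0  1  1  1  1  1  2  2  2  3  3
 3  0  1  1  1  1  1  2  3  3  3  3
 4  0  1  1  1  1  2  2  3  4  4  4
 5  0  1  1  1  2  2  2  3  4  4  5
 2  0  1  2  2  2  2  3  3  4  5  5
 2  0  1  2  3  3  3  3  3  4  5  5
 5  0  1  2  3  4  4  4  4  4  5  6
 2  0  1  2  3  4  4  5  5  5  5  6
dp[10][10] = 6. One LCS (by backtracking along matches): 4, 2, 3, 4, 2, 5.

6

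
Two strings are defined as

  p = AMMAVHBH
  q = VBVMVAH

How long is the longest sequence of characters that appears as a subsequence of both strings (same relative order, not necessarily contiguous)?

3

Pick M at p[2]=q[4] → A at p[4]=q[6] → H at p[8]=q[7]; all 3 characters appear in both, in order. Since dp[8][7] = 3, nothing longer is possible.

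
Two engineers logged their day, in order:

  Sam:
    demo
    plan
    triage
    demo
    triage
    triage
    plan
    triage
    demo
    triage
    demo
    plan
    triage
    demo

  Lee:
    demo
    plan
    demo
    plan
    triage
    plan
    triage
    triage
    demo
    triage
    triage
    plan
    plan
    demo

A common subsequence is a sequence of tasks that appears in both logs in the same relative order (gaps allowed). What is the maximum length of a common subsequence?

Match demo [1,1] → plan [2,2] → demo [4,3] → triage [5,5] → triage [6,7] → triage [8,8] → demo [9,9] → triage [10,11] → plan [12,13] → demo [14,14] — 10 tasks in the same relative order in both, and the DP table's final entry dp[14][14] is also 10, so no common subsequence is longer.

10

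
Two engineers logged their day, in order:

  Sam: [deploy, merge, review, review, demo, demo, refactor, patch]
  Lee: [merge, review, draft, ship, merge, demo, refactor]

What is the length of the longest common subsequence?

4

Taking merge [2,1]; then review [3,2]; then demo [6,6]; then refactor [7,7] gives a common subsequence of length 4, and the DP table's final entry dp[8][7] is also 4, so no common subsequence is longer.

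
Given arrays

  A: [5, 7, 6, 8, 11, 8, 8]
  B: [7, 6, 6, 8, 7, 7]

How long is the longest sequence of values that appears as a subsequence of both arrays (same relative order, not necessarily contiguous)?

3

Match 7 (A #2, B #1), 6 (A #3, B #3), 8 (A #4, B #4) — 3 values in the same relative order in both. Since dp[7][6] = 3, nothing longer is possible.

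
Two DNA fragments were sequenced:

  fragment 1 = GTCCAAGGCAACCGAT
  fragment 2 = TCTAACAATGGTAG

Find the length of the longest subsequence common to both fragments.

One common subsequence of length 9: T [2,1], then C [3,2], then C [4,6], then A [5,7], then A [6,8], then G [7,10], then G [8,11], then A [11,13], then G [14,14]. The LCS DP gives dp[16][14] = 9, so this is optimal.

9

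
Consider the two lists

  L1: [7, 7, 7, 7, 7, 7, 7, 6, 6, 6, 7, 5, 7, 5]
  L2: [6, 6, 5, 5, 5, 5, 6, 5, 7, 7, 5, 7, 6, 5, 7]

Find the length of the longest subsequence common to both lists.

7

Match 6 at L1[8]=L2[1] → 6 at L1[9]=L2[2] → 6 at L1[10]=L2[7] → 7 at L1[11]=L2[10] → 5 at L1[12]=L2[11] → 7 at L1[13]=L2[12] → 5 at L1[14]=L2[14] — 7 values in the same relative order in both, and the DP table's final entry dp[14][15] is also 7, so no common subsequence is longer.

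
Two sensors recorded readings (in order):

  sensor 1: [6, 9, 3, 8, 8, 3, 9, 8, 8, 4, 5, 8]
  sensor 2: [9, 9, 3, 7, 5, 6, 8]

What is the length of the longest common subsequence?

Taking 9 [2,2], 3 [3,3], 5 [11,5], 8 [12,7] gives a common subsequence of length 4. Since dp[12][7] = 4, nothing longer is possible.

4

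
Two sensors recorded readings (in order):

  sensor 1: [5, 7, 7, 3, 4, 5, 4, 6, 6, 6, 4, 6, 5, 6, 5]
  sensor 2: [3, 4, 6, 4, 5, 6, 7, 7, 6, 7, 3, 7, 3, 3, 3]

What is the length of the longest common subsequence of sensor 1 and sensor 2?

Pick 3 [4,1] → 4 [7,2] → 6 [10,3] → 4 [11,4] → 6 [12,6] → 6 [14,9]; all 6 values appear in both, in order. The LCS DP gives dp[15][15] = 6, so this is optimal.

6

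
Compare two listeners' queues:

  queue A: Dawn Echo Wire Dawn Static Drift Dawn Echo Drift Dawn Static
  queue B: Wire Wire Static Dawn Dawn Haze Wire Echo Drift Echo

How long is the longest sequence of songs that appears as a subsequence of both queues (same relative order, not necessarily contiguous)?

5

One common subsequence of length 5: Wire at queue A[3]=queue B[2], Dawn at queue A[4]=queue B[4], Dawn at queue A[7]=queue B[5], Echo at queue A[8]=queue B[8], Drift at queue A[9]=queue B[9]. The LCS DP gives dp[11][10] = 5, so this is optimal.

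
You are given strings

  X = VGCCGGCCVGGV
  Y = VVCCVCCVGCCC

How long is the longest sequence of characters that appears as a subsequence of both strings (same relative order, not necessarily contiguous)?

7

One common subsequence of length 7: V at X[1]=Y[2], C at X[3]=Y[3], C at X[4]=Y[4], C at X[7]=Y[6], C at X[8]=Y[7], V at X[9]=Y[8], G at X[10]=Y[9]. dp[12][12] = 7 confirms this is the maximum.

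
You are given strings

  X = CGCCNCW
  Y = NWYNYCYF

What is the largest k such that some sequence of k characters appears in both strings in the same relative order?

Match N [5,4], then C [6,6] — 2 characters in the same relative order in both. Since dp[7][8] = 2, nothing longer is possible.

2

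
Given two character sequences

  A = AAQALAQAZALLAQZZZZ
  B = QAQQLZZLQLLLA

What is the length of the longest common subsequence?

Pick A at A[1]=B[2] → Q at A[3]=B[4] → L at A[5]=B[8] → Q at A[7]=B[9] → L at A[11]=B[11] → L at A[12]=B[12] → A at A[13]=B[13]; all 7 characters appear in both, in order, and the DP table's final entry dp[18][13] is also 7, so no common subsequence is longer.

7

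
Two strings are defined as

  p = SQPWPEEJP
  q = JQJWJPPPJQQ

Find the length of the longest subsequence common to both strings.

Let dp[i][j] be the LCS length of the first i characters of p and the first j characters of q. dp[i][j] = dp[i-1][j-1]+1 when the i-th and j-th characters match, else max(dp[i-1][j], dp[i][j-1]).
    ·  J  Q  J  W  J  P  P  P  J  Q  Q
 ·  0  0  0  0  0  0  0  0  0  0  0  0
 S  0  0  0  0  0  0  0  0  0  0  0  0
 Q  0  0  1  1  1  1  1  1  1  1  1  1
 P  0  0  1  1  1  1  2  2  2  2  2  2
 W  0  0  1  1  2  2  2  2  2  2  2  2
 P  0  0  1  1  2  2  3  3  3  3  3  3
 E  0  0  1  1  2  2  3  3  3  3  3  3
 E  0  0  1  1  2  2  3  3  3  3  3  3
 J  0  1  1  2  2  3  3  3  3  4  4  4
 P  0  1  1  2  2  3  4  4  4  4  4  4
dp[9][11] = 4. One LCS (by backtracking along matches): QPPJ.

4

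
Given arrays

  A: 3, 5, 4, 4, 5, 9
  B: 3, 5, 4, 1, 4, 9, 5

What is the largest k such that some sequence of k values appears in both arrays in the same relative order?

5

Let dp[i][j] be the LCS length of the first i values of A and the first j values of B. dp[i][j] = dp[i-1][j-1]+1 when the i-th and j-th values match, else max(dp[i-1][j], dp[i][j-1]).
    ·  3  5  4  1  4  9  5
 ·  0  0  0  0  0  0  0  0
 3  0  1  1  1  1  1  1  1
 5  0  1  2  2  2  2  2  2
 4  0  1  2  3  3  3  3  3
 4  0  1  2  3  3  4  4  4
 5  0  1  2  3  3  4  4  5
 9  0  1  2  3  3  4  5  5
dp[6][7] = 5. One LCS (by backtracking along matches): 3, 5, 4, 4, 5.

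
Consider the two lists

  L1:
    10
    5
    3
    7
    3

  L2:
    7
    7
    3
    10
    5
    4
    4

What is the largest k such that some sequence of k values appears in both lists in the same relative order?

One common subsequence of length 2: 10 [1,4]; then 5 [2,5]. The LCS DP gives dp[5][7] = 2, so this is optimal.

2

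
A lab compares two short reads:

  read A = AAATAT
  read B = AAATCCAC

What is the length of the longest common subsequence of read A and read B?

Taking A [1,1]; then A [2,2]; then A [3,3]; then T [4,4]; then A [5,7] gives a common subsequence of length 5. dp[6][8] = 5 confirms this is the maximum.

5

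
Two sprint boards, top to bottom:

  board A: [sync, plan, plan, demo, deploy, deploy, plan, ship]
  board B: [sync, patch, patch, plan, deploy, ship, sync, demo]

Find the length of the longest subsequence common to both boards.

Taking sync at board A[1]=board B[1] → plan at board A[3]=board B[4] → deploy at board A[6]=board B[5] → ship at board A[8]=board B[6] gives a common subsequence of length 4. Since dp[8][8] = 4, nothing longer is possible.

4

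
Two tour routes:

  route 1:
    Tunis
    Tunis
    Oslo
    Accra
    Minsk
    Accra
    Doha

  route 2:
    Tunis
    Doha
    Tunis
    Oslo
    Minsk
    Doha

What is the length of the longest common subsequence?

One common subsequence of length 5: Tunis at route 1[1]=route 2[1] → Tunis at route 1[2]=route 2[3] → Oslo at route 1[3]=route 2[4] → Minsk at route 1[5]=route 2[5] → Doha at route 1[7]=route 2[6], and the DP table's final entry dp[7][6] is also 5, so no common subsequence is longer.

5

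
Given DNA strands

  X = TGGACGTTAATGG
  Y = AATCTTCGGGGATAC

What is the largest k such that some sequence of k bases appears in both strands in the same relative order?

Pick T [1,6]; then G [2,10]; then G [3,11]; then A [4,12]; then T [8,13]; then A [9,14]; all 6 bases appear in both, in order. The LCS DP gives dp[13][15] = 6, so this is optimal.

6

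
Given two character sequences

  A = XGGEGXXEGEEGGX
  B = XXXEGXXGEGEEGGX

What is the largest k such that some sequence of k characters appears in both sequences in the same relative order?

12

Pick X at A[1]=B[3]; then E at A[4]=B[4]; then G at A[5]=B[5]; then X at A[6]=B[6]; then X at A[7]=B[7]; then E at A[8]=B[9]; then G at A[9]=B[10]; then E at A[10]=B[11]; then E at A[11]=B[12]; then G at A[12]=B[13]; then G at A[13]=B[14]; then X at A[14]=B[15]; all 12 characters appear in both, in order, and the DP table's final entry dp[14][15] is also 12, so no common subsequence is longer.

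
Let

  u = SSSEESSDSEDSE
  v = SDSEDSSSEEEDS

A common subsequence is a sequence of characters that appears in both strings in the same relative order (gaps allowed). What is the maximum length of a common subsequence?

Match S at u[1]=v[1], then S at u[3]=v[3], then E at u[4]=v[4], then S at u[6]=v[6], then S at u[7]=v[7], then S at u[9]=v[8], then E at u[10]=v[11], then D at u[11]=v[12], then S at u[12]=v[13] — 9 characters in the same relative order in both. The LCS DP gives dp[13][13] = 9, so this is optimal.

9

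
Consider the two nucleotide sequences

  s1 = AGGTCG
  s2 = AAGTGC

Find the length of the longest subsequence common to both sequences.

Let dp[i][j] be the LCS length of the first i bases of s1 and the first j bases of s2. dp[i][j] = dp[i-1][j-1]+1 when the i-th and j-th bases match, else max(dp[i-1][j], dp[i][j-1]).
    ·  A  A  G  T  G  C
 ·  0  0  0  0  0  0  0
 A  0  1  1  1  1  1  1
 G  0  1  1  2  2  2  2
 G  0  1  1  2  2  3  3
 T  0  1  1  2  3  3  3
 C  0  1  1  2  3  3  4
 G  0  1  1  2  3  4  4
dp[6][6] = 4. One LCS (by backtracking along matches): AGGC.

4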